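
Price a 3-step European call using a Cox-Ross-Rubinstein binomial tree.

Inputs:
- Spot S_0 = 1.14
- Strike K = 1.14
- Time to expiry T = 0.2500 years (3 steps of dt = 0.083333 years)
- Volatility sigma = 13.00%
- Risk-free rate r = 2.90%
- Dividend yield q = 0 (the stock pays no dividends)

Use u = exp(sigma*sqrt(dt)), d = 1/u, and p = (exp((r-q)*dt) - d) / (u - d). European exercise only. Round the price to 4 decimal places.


dt = T/N = 0.083333
u = exp(sigma*sqrt(dt)) = 1.038241; d = 1/u = 0.963168
p = (exp((r-q)*dt) - d) / (u - d) = 0.522849
Discount per step: exp(-r*dt) = 0.997586
Stock lattice S(k, i) with i counting down-moves:
  k=0: S(0,0) = 1.1400
  k=1: S(1,0) = 1.1836; S(1,1) = 1.0980
  k=2: S(2,0) = 1.2289; S(2,1) = 1.1400; S(2,2) = 1.0576
  k=3: S(3,0) = 1.2758; S(3,1) = 1.1836; S(3,2) = 1.0980; S(3,3) = 1.0186
Terminal payoffs V(N, i) = max(S_T - K, 0):
  V(3,0) = 0.135849; V(3,1) = 0.043595; V(3,2) = 0.000000; V(3,3) = 0.000000
Backward induction: V(k, i) = exp(-r*dt) * [p * V(k+1, i) + (1-p) * V(k+1, i+1)].
  V(2,0) = exp(-r*dt) * [p*0.135849 + (1-p)*0.043595] = 0.091608
  V(2,1) = exp(-r*dt) * [p*0.043595 + (1-p)*0.000000] = 0.022738
  V(2,2) = exp(-r*dt) * [p*0.000000 + (1-p)*0.000000] = 0.000000
  V(1,0) = exp(-r*dt) * [p*0.091608 + (1-p)*0.022738] = 0.058605
  V(1,1) = exp(-r*dt) * [p*0.022738 + (1-p)*0.000000] = 0.011860
  V(0,0) = exp(-r*dt) * [p*0.058605 + (1-p)*0.011860] = 0.036213

Answer: Price = V(0,0) = 0.0362


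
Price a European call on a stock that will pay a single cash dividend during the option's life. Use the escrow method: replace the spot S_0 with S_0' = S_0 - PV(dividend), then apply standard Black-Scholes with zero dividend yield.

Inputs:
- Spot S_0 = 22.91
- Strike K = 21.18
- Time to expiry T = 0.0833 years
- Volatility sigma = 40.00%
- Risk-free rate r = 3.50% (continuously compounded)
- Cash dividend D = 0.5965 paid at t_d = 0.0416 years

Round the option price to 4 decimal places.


Answer: Price = 1.7092

Derivation:
PV(D) = D * exp(-r * t_d) = 0.5965 * 0.99854506 = 0.59563213
S_0' = S_0 - PV(D) = 22.9100 - 0.59563213 = 22.31436787
d1 = (ln(S_0'/K) + (r + sigma^2/2)*T) / (sigma*sqrt(T)) = 0.53490305
d2 = d1 - sigma*sqrt(T) = 0.41945610
exp(-rT) = 0.99708875
N(d1) = 0.70364155; N(d2) = 0.66255858
C = S_0' * N(d1) - K * exp(-rT) * N(d2) = 22.31436787 * 0.70364155 - 21.1800 * 0.99708875 * 0.66255858 = 1.7092


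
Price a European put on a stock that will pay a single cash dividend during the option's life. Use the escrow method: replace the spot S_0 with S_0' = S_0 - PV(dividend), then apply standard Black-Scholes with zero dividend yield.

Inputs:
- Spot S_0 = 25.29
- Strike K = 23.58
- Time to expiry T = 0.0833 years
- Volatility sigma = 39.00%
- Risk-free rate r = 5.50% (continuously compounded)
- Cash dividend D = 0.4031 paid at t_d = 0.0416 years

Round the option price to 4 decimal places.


Answer: Price = 0.5209

Derivation:
PV(D) = D * exp(-r * t_d) = 0.4031 * 0.99771462 = 0.40217876
S_0' = S_0 - PV(D) = 25.2900 - 0.40217876 = 24.88782124
d1 = (ln(S_0'/K) + (r + sigma^2/2)*T) / (sigma*sqrt(T)) = 0.57654313
d2 = d1 - sigma*sqrt(T) = 0.46398235
exp(-rT) = 0.99542898
N(-d1) = 0.28212406; N(-d2) = 0.32133020
P = K * exp(-rT) * N(-d2) - S_0' * N(-d1) = 23.5800 * 0.99542898 * 0.32133020 - 24.88782124 * 0.28212406 = 0.5209


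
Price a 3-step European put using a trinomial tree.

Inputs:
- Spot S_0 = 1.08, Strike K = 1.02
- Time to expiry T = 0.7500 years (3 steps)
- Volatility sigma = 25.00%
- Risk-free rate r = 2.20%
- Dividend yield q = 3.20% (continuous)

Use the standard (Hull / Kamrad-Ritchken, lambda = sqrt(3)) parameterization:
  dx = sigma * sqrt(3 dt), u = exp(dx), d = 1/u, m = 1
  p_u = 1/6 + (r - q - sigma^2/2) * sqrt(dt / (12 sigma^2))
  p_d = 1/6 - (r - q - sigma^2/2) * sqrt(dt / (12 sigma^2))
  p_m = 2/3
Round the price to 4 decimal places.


Answer: Price = V(0,0) = 0.0657

Derivation:
dt = T/N = 0.250000; dx = sigma*sqrt(3*dt) = 0.216506
u = exp(dx) = 1.241731; d = 1/u = 0.805327
p_u = 0.142851, p_m = 0.666667, p_d = 0.190482
Discount per step: exp(-r*dt) = 0.994515
Stock lattice S(k, j) with j the centered position index:
  k=0: S(0,+0) = 1.0800
  k=1: S(1,-1) = 0.8698; S(1,+0) = 1.0800; S(1,+1) = 1.3411
  k=2: S(2,-2) = 0.7004; S(2,-1) = 0.8698; S(2,+0) = 1.0800; S(2,+1) = 1.3411; S(2,+2) = 1.6652
  k=3: S(3,-3) = 0.5641; S(3,-2) = 0.7004; S(3,-1) = 0.8698; S(3,+0) = 1.0800; S(3,+1) = 1.3411; S(3,+2) = 1.6652; S(3,+3) = 2.0678
Terminal payoffs V(N, j) = max(K - S_T, 0):
  V(3,-3) = 0.455919; V(3,-2) = 0.319564; V(3,-1) = 0.150246; V(3,+0) = 0.000000; V(3,+1) = 0.000000; V(3,+2) = 0.000000; V(3,+3) = 0.000000
Backward induction: V(k, j) = exp(-r*dt) * [p_u * V(k+1, j+1) + p_m * V(k+1, j) + p_d * V(k+1, j-1)]
  V(2,-2) = exp(-r*dt) * [p_u*0.150246 + p_m*0.319564 + p_d*0.455919] = 0.319587
  V(2,-1) = exp(-r*dt) * [p_u*0.000000 + p_m*0.150246 + p_d*0.319564] = 0.160152
  V(2,+0) = exp(-r*dt) * [p_u*0.000000 + p_m*0.000000 + p_d*0.150246] = 0.028462
  V(2,+1) = exp(-r*dt) * [p_u*0.000000 + p_m*0.000000 + p_d*0.000000] = 0.000000
  V(2,+2) = exp(-r*dt) * [p_u*0.000000 + p_m*0.000000 + p_d*0.000000] = 0.000000
  V(1,-1) = exp(-r*dt) * [p_u*0.028462 + p_m*0.160152 + p_d*0.319587] = 0.170768
  V(1,+0) = exp(-r*dt) * [p_u*0.000000 + p_m*0.028462 + p_d*0.160152] = 0.049210
  V(1,+1) = exp(-r*dt) * [p_u*0.000000 + p_m*0.000000 + p_d*0.028462] = 0.005392
  V(0,+0) = exp(-r*dt) * [p_u*0.005392 + p_m*0.049210 + p_d*0.170768] = 0.065742


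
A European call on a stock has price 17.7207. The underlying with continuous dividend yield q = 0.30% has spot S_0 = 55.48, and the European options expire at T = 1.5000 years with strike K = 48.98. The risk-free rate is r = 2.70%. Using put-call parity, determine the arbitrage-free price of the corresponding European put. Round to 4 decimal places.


Put-call parity: C - P = S_0 * exp(-qT) - K * exp(-rT).
S_0 * exp(-qT) = 55.4800 * 0.99551011 = 55.23090089
K * exp(-rT) = 48.9800 * 0.96030916 = 47.03594288
P = C - S*exp(-qT) + K*exp(-rT)
P = 17.7207 - 55.23090089 + 47.03594288 = 9.5257

Answer: Put price = 9.5257


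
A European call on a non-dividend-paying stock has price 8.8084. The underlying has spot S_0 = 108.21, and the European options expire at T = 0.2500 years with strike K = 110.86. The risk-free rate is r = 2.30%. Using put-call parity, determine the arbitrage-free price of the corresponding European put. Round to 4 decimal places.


Put-call parity: C - P = S_0 * exp(-qT) - K * exp(-rT).
S_0 * exp(-qT) = 108.2100 * 1.00000000 = 108.21000000
K * exp(-rT) = 110.8600 * 0.99426650 = 110.22438415
P = C - S*exp(-qT) + K*exp(-rT)
P = 8.8084 - 108.21000000 + 110.22438415 = 10.8228

Answer: Put price = 10.8228


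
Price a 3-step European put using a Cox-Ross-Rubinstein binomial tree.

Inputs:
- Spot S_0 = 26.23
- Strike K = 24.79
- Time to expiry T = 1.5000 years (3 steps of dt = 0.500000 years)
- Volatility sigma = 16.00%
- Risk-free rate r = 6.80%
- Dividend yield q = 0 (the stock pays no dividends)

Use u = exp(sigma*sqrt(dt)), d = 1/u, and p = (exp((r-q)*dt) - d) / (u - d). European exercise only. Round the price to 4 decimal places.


dt = T/N = 0.500000
u = exp(sigma*sqrt(dt)) = 1.119785; d = 1/u = 0.893028
p = (exp((r-q)*dt) - d) / (u - d) = 0.624264
Discount per step: exp(-r*dt) = 0.966572
Stock lattice S(k, i) with i counting down-moves:
  k=0: S(0,0) = 26.2300
  k=1: S(1,0) = 29.3720; S(1,1) = 23.4241
  k=2: S(2,0) = 32.8903; S(2,1) = 26.2300; S(2,2) = 20.9184
  k=3: S(3,0) = 36.8301; S(3,1) = 29.3720; S(3,2) = 23.4241; S(3,3) = 18.6807
Terminal payoffs V(N, i) = max(K - S_T, 0):
  V(3,0) = 0.000000; V(3,1) = 0.000000; V(3,2) = 1.365870; V(3,3) = 6.109269
Backward induction: V(k, i) = exp(-r*dt) * [p * V(k+1, i) + (1-p) * V(k+1, i+1)].
  V(2,0) = exp(-r*dt) * [p*0.000000 + (1-p)*0.000000] = 0.000000
  V(2,1) = exp(-r*dt) * [p*0.000000 + (1-p)*1.365870] = 0.496051
  V(2,2) = exp(-r*dt) * [p*1.365870 + (1-p)*6.109269] = 3.042898
  V(1,0) = exp(-r*dt) * [p*0.000000 + (1-p)*0.496051] = 0.180153
  V(1,1) = exp(-r*dt) * [p*0.496051 + (1-p)*3.042898] = 1.404421
  V(0,0) = exp(-r*dt) * [p*0.180153 + (1-p)*1.404421] = 0.618755

Answer: Price = V(0,0) = 0.6188


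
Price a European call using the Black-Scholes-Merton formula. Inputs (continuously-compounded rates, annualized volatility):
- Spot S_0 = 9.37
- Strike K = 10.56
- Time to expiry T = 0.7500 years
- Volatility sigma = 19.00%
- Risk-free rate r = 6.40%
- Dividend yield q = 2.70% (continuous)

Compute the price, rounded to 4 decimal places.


Answer: Price = 0.2850

Derivation:
d1 = (ln(S/K) + (r - q + 0.5*sigma^2) * T) / (sigma * sqrt(T)) = -0.47569215
d2 = d1 - sigma * sqrt(T) = -0.64023697
exp(-rT) = 0.95313379; exp(-qT) = 0.97995365
C = S_0 * exp(-qT) * N(d1) - K * exp(-rT) * N(d2)
N(d1) = 0.31714686; N(d2) = 0.26100927
C = 9.3700 * 0.97995365 * 0.31714686 - 10.5600 * 0.95313379 * 0.26100927 = 0.2850


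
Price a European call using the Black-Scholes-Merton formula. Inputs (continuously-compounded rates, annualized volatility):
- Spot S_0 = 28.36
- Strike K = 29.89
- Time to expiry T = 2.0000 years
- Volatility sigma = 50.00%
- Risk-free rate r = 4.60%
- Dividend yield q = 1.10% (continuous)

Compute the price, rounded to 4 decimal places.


d1 = (ln(S/K) + (r - q + 0.5*sigma^2) * T) / (sigma * sqrt(T)) = 0.37823951
d2 = d1 - sigma * sqrt(T) = -0.32886727
exp(-rT) = 0.91210515; exp(-qT) = 0.97824024
C = S_0 * exp(-qT) * N(d1) - K * exp(-rT) * N(d2)
N(d1) = 0.64737366; N(d2) = 0.37112801
C = 28.3600 * 0.97824024 * 0.64737366 - 29.8900 * 0.91210515 * 0.37112801 = 7.8420

Answer: Price = 7.8420


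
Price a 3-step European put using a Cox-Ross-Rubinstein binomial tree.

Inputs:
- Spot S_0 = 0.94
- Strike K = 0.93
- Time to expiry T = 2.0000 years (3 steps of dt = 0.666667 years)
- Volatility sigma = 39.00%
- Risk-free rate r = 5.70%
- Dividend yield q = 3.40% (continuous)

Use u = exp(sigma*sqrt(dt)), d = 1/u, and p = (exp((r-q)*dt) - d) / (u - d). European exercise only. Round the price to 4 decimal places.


dt = T/N = 0.666667
u = exp(sigma*sqrt(dt)) = 1.374972; d = 1/u = 0.727287
p = (exp((r-q)*dt) - d) / (u - d) = 0.444914
Discount per step: exp(-r*dt) = 0.962713
Stock lattice S(k, i) with i counting down-moves:
  k=0: S(0,0) = 0.9400
  k=1: S(1,0) = 1.2925; S(1,1) = 0.6837
  k=2: S(2,0) = 1.7771; S(2,1) = 0.9400; S(2,2) = 0.4972
  k=3: S(3,0) = 2.4435; S(3,1) = 1.2925; S(3,2) = 0.6837; S(3,3) = 0.3616
Terminal payoffs V(N, i) = max(K - S_T, 0):
  V(3,0) = 0.000000; V(3,1) = 0.000000; V(3,2) = 0.246350; V(3,3) = 0.568385
Backward induction: V(k, i) = exp(-r*dt) * [p * V(k+1, i) + (1-p) * V(k+1, i+1)].
  V(2,0) = exp(-r*dt) * [p*0.000000 + (1-p)*0.000000] = 0.000000
  V(2,1) = exp(-r*dt) * [p*0.000000 + (1-p)*0.246350] = 0.131647
  V(2,2) = exp(-r*dt) * [p*0.246350 + (1-p)*0.568385] = 0.409256
  V(1,0) = exp(-r*dt) * [p*0.000000 + (1-p)*0.131647] = 0.070350
  V(1,1) = exp(-r*dt) * [p*0.131647 + (1-p)*0.409256] = 0.275089
  V(0,0) = exp(-r*dt) * [p*0.070350 + (1-p)*0.275089] = 0.177137

Answer: Price = V(0,0) = 0.1771


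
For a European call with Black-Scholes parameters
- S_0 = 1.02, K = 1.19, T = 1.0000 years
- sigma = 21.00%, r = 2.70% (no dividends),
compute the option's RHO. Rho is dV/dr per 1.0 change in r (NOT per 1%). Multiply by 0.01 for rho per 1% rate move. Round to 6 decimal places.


d1 = -0.5004794277; d2 = -0.7104794277
phi(d1) = 0.3519809015; exp(-qT) = 1.0000000000; exp(-rT) = 0.9733612415
N(d2) = 0.2387034419
Rho = K*T*exp(-rT)*N(d2) = 1.1900 * 1.0000 * 0.9733612415 * 0.2387034419 = 0.276490

Answer: Rho = 0.276490


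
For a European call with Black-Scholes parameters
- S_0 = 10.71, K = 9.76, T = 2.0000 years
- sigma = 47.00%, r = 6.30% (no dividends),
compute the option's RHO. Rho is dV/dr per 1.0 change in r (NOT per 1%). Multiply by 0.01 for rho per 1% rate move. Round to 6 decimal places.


d1 = 0.6616495703; d2 = -0.0030308040
phi(d1) = 0.3205142281; exp(-qT) = 1.0000000000; exp(-rT) = 0.8816148468
N(d2) = 0.4987908860
Rho = K*T*exp(-rT)*N(d2) = 9.7600 * 2.0000 * 0.8816148468 * 0.4987908860 = 8.583753

Answer: Rho = 8.583753


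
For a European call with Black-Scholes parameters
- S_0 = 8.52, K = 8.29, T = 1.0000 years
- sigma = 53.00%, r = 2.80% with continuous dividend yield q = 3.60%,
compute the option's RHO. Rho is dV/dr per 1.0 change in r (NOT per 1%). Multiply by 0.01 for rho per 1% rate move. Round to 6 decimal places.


Answer: Rho = 3.302185

Derivation:
d1 = 0.3015403240; d2 = -0.2284596760
phi(d1) = 0.3812111657; exp(-qT) = 0.9646402935; exp(-rT) = 0.9723883668
N(d2) = 0.4096444505
Rho = K*T*exp(-rT)*N(d2) = 8.2900 * 1.0000 * 0.9723883668 * 0.4096444505 = 3.302185


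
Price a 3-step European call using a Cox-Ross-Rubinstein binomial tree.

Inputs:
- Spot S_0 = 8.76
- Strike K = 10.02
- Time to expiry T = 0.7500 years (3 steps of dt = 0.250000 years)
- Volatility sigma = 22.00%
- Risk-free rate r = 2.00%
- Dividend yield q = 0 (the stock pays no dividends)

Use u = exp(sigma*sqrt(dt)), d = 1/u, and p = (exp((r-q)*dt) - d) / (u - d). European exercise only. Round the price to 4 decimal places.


dt = T/N = 0.250000
u = exp(sigma*sqrt(dt)) = 1.116278; d = 1/u = 0.895834
p = (exp((r-q)*dt) - d) / (u - d) = 0.495266
Discount per step: exp(-r*dt) = 0.995012
Stock lattice S(k, i) with i counting down-moves:
  k=0: S(0,0) = 8.7600
  k=1: S(1,0) = 9.7786; S(1,1) = 7.8475
  k=2: S(2,0) = 10.9156; S(2,1) = 8.7600; S(2,2) = 7.0301
  k=3: S(3,0) = 12.1849; S(3,1) = 9.7786; S(3,2) = 7.8475; S(3,3) = 6.2978
Terminal payoffs V(N, i) = max(S_T - K, 0):
  V(3,0) = 2.164881; V(3,1) = 0.000000; V(3,2) = 0.000000; V(3,3) = 0.000000
Backward induction: V(k, i) = exp(-r*dt) * [p * V(k+1, i) + (1-p) * V(k+1, i+1)].
  V(2,0) = exp(-r*dt) * [p*2.164881 + (1-p)*0.000000] = 1.066844
  V(2,1) = exp(-r*dt) * [p*0.000000 + (1-p)*0.000000] = 0.000000
  V(2,2) = exp(-r*dt) * [p*0.000000 + (1-p)*0.000000] = 0.000000
  V(1,0) = exp(-r*dt) * [p*1.066844 + (1-p)*0.000000] = 0.525736
  V(1,1) = exp(-r*dt) * [p*0.000000 + (1-p)*0.000000] = 0.000000
  V(0,0) = exp(-r*dt) * [p*0.525736 + (1-p)*0.000000] = 0.259081

Answer: Price = V(0,0) = 0.2591


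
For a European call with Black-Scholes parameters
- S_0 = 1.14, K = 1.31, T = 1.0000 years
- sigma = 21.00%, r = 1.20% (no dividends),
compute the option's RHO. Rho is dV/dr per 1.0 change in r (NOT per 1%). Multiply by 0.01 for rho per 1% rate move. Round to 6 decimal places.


d1 = -0.4997565467; d2 = -0.7097565467
phi(d1) = 0.3521081747; exp(-qT) = 1.0000000000; exp(-rT) = 0.9880717129
N(d2) = 0.2389275598
Rho = K*T*exp(-rT)*N(d2) = 1.3100 * 1.0000 * 0.9880717129 * 0.2389275598 = 0.309262

Answer: Rho = 0.309262


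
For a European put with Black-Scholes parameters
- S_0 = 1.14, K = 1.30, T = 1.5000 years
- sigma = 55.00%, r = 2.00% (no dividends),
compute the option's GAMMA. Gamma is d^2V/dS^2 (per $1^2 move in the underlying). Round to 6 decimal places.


d1 = 0.1863675683; d2 = -0.4872421109
phi(d1) = 0.3920738875; exp(-qT) = 1.0000000000; exp(-rT) = 0.9704455335
Gamma = exp(-qT) * phi(d1) / (S * sigma * sqrt(T)) = 1.0000000000 * 0.3920738875 / (1.1400 * 0.5500 * 1.2247448714) = 0.510569

Answer: Gamma = 0.510569


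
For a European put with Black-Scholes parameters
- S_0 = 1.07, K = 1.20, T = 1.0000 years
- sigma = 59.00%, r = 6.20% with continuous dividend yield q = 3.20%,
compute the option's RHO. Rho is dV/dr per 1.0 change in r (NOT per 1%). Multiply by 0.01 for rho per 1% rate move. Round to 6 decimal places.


Answer: Rho = -0.755087

Derivation:
d1 = 0.1515035452; d2 = -0.4384964548
phi(d1) = 0.3943899275; exp(-qT) = 0.9685065821; exp(-rT) = 0.9398828868
N(-d2) = 0.6694867802
Rho = -K*T*exp(-rT)*N(-d2) = -1.2000 * 1.0000 * 0.9398828868 * 0.6694867802 = -0.755087


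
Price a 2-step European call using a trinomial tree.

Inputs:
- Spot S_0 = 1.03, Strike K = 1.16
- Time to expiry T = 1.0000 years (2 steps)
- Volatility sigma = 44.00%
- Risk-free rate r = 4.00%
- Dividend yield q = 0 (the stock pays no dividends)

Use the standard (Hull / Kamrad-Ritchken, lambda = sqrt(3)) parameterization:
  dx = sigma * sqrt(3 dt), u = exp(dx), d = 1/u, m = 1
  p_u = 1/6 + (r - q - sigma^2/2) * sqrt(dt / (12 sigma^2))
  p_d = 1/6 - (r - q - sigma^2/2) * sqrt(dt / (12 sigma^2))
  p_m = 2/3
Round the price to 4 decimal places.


Answer: Price = V(0,0) = 0.1441

Derivation:
dt = T/N = 0.500000; dx = sigma*sqrt(3*dt) = 0.538888
u = exp(dx) = 1.714099; d = 1/u = 0.583397
p_u = 0.140316, p_m = 0.666667, p_d = 0.193017
Discount per step: exp(-r*dt) = 0.980199
Stock lattice S(k, j) with j the centered position index:
  k=0: S(0,+0) = 1.0300
  k=1: S(1,-1) = 0.6009; S(1,+0) = 1.0300; S(1,+1) = 1.7655
  k=2: S(2,-2) = 0.3506; S(2,-1) = 0.6009; S(2,+0) = 1.0300; S(2,+1) = 1.7655; S(2,+2) = 3.0263
Terminal payoffs V(N, j) = max(S_T - K, 0):
  V(2,-2) = 0.000000; V(2,-1) = 0.000000; V(2,+0) = 0.000000; V(2,+1) = 0.605522; V(2,+2) = 1.866280
Backward induction: V(k, j) = exp(-r*dt) * [p_u * V(k+1, j+1) + p_m * V(k+1, j) + p_d * V(k+1, j-1)]
  V(1,-1) = exp(-r*dt) * [p_u*0.000000 + p_m*0.000000 + p_d*0.000000] = 0.000000
  V(1,+0) = exp(-r*dt) * [p_u*0.605522 + p_m*0.000000 + p_d*0.000000] = 0.083282
  V(1,+1) = exp(-r*dt) * [p_u*1.866280 + p_m*0.605522 + p_d*0.000000] = 0.652372
  V(0,+0) = exp(-r*dt) * [p_u*0.652372 + p_m*0.083282 + p_d*0.000000] = 0.144148


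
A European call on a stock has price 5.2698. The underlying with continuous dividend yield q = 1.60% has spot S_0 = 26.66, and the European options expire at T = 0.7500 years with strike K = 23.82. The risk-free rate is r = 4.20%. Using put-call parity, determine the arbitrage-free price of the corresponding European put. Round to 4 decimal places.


Answer: Put price = 2.0092

Derivation:
Put-call parity: C - P = S_0 * exp(-qT) - K * exp(-rT).
S_0 * exp(-qT) = 26.6600 * 0.98807171 = 26.34199186
K * exp(-rT) = 23.8200 * 0.96899096 = 23.08136458
P = C - S*exp(-qT) + K*exp(-rT)
P = 5.2698 - 26.34199186 + 23.08136458 = 2.0092


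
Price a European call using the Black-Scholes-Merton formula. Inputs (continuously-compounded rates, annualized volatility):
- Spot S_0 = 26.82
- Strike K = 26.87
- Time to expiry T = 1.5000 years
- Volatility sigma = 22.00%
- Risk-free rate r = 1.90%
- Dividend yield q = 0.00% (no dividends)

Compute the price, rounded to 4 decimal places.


Answer: Price = 3.2027

Derivation:
d1 = (ln(S/K) + (r - q + 0.5*sigma^2) * T) / (sigma * sqrt(T)) = 0.23358280
d2 = d1 - sigma * sqrt(T) = -0.03586107
exp(-rT) = 0.97190229; exp(-qT) = 1.00000000
C = S_0 * exp(-qT) * N(d1) - K * exp(-rT) * N(d2)
N(d1) = 0.59234556; N(d2) = 0.48569657
C = 26.8200 * 1.00000000 * 0.59234556 - 26.8700 * 0.97190229 * 0.48569657 = 3.2027


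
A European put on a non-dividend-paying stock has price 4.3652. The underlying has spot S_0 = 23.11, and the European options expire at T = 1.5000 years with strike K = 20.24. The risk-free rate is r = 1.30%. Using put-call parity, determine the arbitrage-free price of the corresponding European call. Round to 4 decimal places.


Put-call parity: C - P = S_0 * exp(-qT) - K * exp(-rT).
S_0 * exp(-qT) = 23.1100 * 1.00000000 = 23.11000000
K * exp(-rT) = 20.2400 * 0.98068890 = 19.84914324
C = P + S*exp(-qT) - K*exp(-rT)
C = 4.3652 + 23.11000000 - 19.84914324 = 7.6261

Answer: Call price = 7.6261


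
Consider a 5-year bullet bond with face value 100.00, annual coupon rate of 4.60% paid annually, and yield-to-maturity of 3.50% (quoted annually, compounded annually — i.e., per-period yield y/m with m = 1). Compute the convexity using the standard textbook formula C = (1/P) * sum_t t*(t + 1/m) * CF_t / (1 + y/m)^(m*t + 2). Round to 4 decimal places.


Answer: Convexity = 24.9614

Derivation:
Coupon per period c = face * coupon_rate / m = 4.600000
Periods per year m = 1; per-period yield y/m = 0.035000
Number of cashflows N = 5
Cashflows (t years, CF_t, discount factor 1/(1+y/m)^(m*t), PV):
  t = 1.0000: CF_t = 4.600000, DF = 0.966184, PV = 4.444444
  t = 2.0000: CF_t = 4.600000, DF = 0.933511, PV = 4.294149
  t = 3.0000: CF_t = 4.600000, DF = 0.901943, PV = 4.148936
  t = 4.0000: CF_t = 4.600000, DF = 0.871442, PV = 4.008634
  t = 5.0000: CF_t = 104.600000, DF = 0.841973, PV = 88.070393
Price P = sum_t PV_t = 104.966558
Convexity numerator sum_t t*(t + 1/m) * CF_t / (1+y/m)^(m*t + 2):
  t = 1.0000: term = 8.297873
  t = 2.0000: term = 24.051805
  t = 3.0000: term = 46.476919
  t = 4.0000: term = 74.842059
  t = 5.0000: term = 2466.439635
Convexity = (1/P) * sum = 2620.108291 / 104.966558 = 24.961362


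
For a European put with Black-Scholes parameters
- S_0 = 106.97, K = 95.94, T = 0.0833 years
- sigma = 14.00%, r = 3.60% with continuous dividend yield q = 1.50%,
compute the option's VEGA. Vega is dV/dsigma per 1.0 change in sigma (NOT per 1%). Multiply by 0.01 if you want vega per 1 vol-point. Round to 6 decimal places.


Answer: Vega = 0.275224

Derivation:
d1 = 2.7567654727; d2 = 2.7163590376
phi(d1) = 0.0089257362; exp(-qT) = 0.9987512803; exp(-rT) = 0.9970056919
Vega = S * exp(-qT) * phi(d1) * sqrt(T) = 106.9700 * 0.9987512803 * 0.0089257362 * 0.2886173938 = 0.275224


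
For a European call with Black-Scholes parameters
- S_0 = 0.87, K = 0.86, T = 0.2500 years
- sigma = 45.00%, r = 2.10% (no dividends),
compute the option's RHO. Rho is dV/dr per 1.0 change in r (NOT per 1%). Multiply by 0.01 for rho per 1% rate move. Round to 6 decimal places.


Answer: Rho = 0.103714

Derivation:
d1 = 0.1872147662; d2 = -0.0377852338
phi(d1) = 0.3920118471; exp(-qT) = 1.0000000000; exp(-rT) = 0.9947637572
N(d2) = 0.4849294589
Rho = K*T*exp(-rT)*N(d2) = 0.8600 * 0.2500 * 0.9947637572 * 0.4849294589 = 0.103714


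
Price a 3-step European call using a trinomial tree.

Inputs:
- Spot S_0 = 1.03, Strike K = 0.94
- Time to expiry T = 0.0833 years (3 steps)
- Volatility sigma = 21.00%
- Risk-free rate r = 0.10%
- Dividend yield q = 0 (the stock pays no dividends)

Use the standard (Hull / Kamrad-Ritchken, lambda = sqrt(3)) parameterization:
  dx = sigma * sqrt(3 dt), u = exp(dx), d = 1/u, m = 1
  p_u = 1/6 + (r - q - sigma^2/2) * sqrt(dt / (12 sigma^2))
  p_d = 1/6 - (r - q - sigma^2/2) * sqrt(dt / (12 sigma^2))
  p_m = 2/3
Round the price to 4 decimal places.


Answer: Price = V(0,0) = 0.0921

Derivation:
dt = T/N = 0.027767; dx = sigma*sqrt(3*dt) = 0.060610
u = exp(dx) = 1.062484; d = 1/u = 0.941191
p_u = 0.161845, p_m = 0.666667, p_d = 0.171488
Discount per step: exp(-r*dt) = 0.999972
Stock lattice S(k, j) with j the centered position index:
  k=0: S(0,+0) = 1.0300
  k=1: S(1,-1) = 0.9694; S(1,+0) = 1.0300; S(1,+1) = 1.0944
  k=2: S(2,-2) = 0.9124; S(2,-1) = 0.9694; S(2,+0) = 1.0300; S(2,+1) = 1.0944; S(2,+2) = 1.1627
  k=3: S(3,-3) = 0.8588; S(3,-2) = 0.9124; S(3,-1) = 0.9694; S(3,+0) = 1.0300; S(3,+1) = 1.0944; S(3,+2) = 1.1627; S(3,+3) = 1.2354
Terminal payoffs V(N, j) = max(S_T - K, 0):
  V(3,-3) = 0.000000; V(3,-2) = 0.000000; V(3,-1) = 0.029426; V(3,+0) = 0.090000; V(3,+1) = 0.154359; V(3,+2) = 0.222739; V(3,+3) = 0.295391
Backward induction: V(k, j) = exp(-r*dt) * [p_u * V(k+1, j+1) + p_m * V(k+1, j) + p_d * V(k+1, j-1)]
  V(2,-2) = exp(-r*dt) * [p_u*0.029426 + p_m*0.000000 + p_d*0.000000] = 0.004762
  V(2,-1) = exp(-r*dt) * [p_u*0.090000 + p_m*0.029426 + p_d*0.000000] = 0.034183
  V(2,+0) = exp(-r*dt) * [p_u*0.154359 + p_m*0.090000 + p_d*0.029426] = 0.090026
  V(2,+1) = exp(-r*dt) * [p_u*0.222739 + p_m*0.154359 + p_d*0.090000] = 0.154385
  V(2,+2) = exp(-r*dt) * [p_u*0.295391 + p_m*0.222739 + p_d*0.154359] = 0.222765
  V(1,-1) = exp(-r*dt) * [p_u*0.090026 + p_m*0.034183 + p_d*0.004762] = 0.038174
  V(1,+0) = exp(-r*dt) * [p_u*0.154385 + p_m*0.090026 + p_d*0.034183] = 0.090863
  V(1,+1) = exp(-r*dt) * [p_u*0.222765 + p_m*0.154385 + p_d*0.090026] = 0.154410
  V(0,+0) = exp(-r*dt) * [p_u*0.154410 + p_m*0.090863 + p_d*0.038174] = 0.092110


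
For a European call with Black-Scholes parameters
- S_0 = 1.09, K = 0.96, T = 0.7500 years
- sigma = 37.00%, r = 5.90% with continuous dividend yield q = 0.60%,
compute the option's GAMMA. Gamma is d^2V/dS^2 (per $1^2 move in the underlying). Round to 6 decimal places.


d1 = 0.6806091800; d2 = 0.3601797806
phi(d1) = 0.3164617300; exp(-qT) = 0.9955101098; exp(-rT) = 0.9567147489
Gamma = exp(-qT) * phi(d1) / (S * sigma * sqrt(T)) = 0.9955101098 * 0.3164617300 / (1.0900 * 0.3700 * 0.8660254038) = 0.902003

Answer: Gamma = 0.902003


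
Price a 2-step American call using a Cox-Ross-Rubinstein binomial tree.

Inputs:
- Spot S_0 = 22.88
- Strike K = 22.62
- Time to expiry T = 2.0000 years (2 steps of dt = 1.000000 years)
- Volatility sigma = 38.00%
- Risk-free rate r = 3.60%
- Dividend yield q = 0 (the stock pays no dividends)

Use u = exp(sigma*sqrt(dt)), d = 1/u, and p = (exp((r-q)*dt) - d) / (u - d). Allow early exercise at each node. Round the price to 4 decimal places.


dt = T/N = 1.000000
u = exp(sigma*sqrt(dt)) = 1.462285; d = 1/u = 0.683861
p = (exp((r-q)*dt) - d) / (u - d) = 0.453217
Discount per step: exp(-r*dt) = 0.964640
Stock lattice S(k, i) with i counting down-moves:
  k=0: S(0,0) = 22.8800
  k=1: S(1,0) = 33.4571; S(1,1) = 15.6467
  k=2: S(2,0) = 48.9238; S(2,1) = 22.8800; S(2,2) = 10.7002
Terminal payoffs V(N, i) = max(S_T - K, 0):
  V(2,0) = 26.303760; V(2,1) = 0.260000; V(2,2) = 0.000000
Backward induction: V(k, i) = exp(-r*dt) * [p * V(k+1, i) + (1-p) * V(k+1, i+1)]; then take max(V_cont, immediate exercise) for American.
  V(1,0) = exp(-r*dt) * [p*26.303760 + (1-p)*0.260000] = 11.636908; exercise = 10.837071; V(1,0) = max -> 11.636908
  V(1,1) = exp(-r*dt) * [p*0.260000 + (1-p)*0.000000] = 0.113670; exercise = 0.000000; V(1,1) = max -> 0.113670
  V(0,0) = exp(-r*dt) * [p*11.636908 + (1-p)*0.113670] = 5.147508; exercise = 0.260000; V(0,0) = max -> 5.147508

Answer: Price = V(0,0) = 5.1475


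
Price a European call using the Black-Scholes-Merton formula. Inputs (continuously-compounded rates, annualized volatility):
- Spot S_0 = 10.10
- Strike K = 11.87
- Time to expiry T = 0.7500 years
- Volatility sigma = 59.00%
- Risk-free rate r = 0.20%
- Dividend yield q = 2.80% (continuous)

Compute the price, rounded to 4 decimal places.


Answer: Price = 1.3438

Derivation:
d1 = (ln(S/K) + (r - q + 0.5*sigma^2) * T) / (sigma * sqrt(T)) = -0.09871962
d2 = d1 - sigma * sqrt(T) = -0.60967461
exp(-rT) = 0.99850112; exp(-qT) = 0.97921896
C = S_0 * exp(-qT) * N(d1) - K * exp(-rT) * N(d2)
N(d1) = 0.46068044; N(d2) = 0.27103869
C = 10.1000 * 0.97921896 * 0.46068044 - 11.8700 * 0.99850112 * 0.27103869 = 1.3438


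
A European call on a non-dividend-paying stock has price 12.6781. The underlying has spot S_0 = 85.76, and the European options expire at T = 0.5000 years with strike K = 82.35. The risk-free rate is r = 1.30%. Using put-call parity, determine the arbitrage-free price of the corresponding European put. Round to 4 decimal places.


Put-call parity: C - P = S_0 * exp(-qT) - K * exp(-rT).
S_0 * exp(-qT) = 85.7600 * 1.00000000 = 85.76000000
K * exp(-rT) = 82.3500 * 0.99352108 = 81.81646088
P = C - S*exp(-qT) + K*exp(-rT)
P = 12.6781 - 85.76000000 + 81.81646088 = 8.7346

Answer: Put price = 8.7346


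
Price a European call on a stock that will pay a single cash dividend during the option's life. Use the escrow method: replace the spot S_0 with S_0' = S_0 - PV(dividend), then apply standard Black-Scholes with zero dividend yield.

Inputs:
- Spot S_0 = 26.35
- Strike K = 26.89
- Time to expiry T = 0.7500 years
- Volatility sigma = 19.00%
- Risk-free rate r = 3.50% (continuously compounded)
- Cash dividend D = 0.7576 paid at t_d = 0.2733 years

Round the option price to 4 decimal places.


Answer: Price = 1.4176

Derivation:
PV(D) = D * exp(-r * t_d) = 0.7576 * 0.99048010 = 0.75038773
S_0' = S_0 - PV(D) = 26.3500 - 0.75038773 = 25.59961227
d1 = (ln(S_0'/K) + (r + sigma^2/2)*T) / (sigma*sqrt(T)) = -0.05706508
d2 = d1 - sigma*sqrt(T) = -0.22160991
exp(-rT) = 0.97409154
N(d1) = 0.47724667; N(d2) = 0.41230878
C = S_0' * N(d1) - K * exp(-rT) * N(d2) = 25.59961227 * 0.47724667 - 26.8900 * 0.97409154 * 0.41230878 = 1.4176


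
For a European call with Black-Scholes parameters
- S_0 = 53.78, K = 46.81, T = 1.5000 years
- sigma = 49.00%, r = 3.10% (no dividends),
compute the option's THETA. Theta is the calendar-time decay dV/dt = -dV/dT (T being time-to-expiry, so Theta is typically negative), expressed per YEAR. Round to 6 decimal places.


d1 = 0.6088394975; d2 = 0.0087145105
phi(d1) = 0.3314490090; exp(-qT) = 1.0000000000; exp(-rT) = 0.9545645606
Theta = -S*exp(-qT)*phi(d1)*sigma/(2*sqrt(T)) - r*K*exp(-rT)*N(d2) + q*S*exp(-qT)*N(d1)
N(d1) = 0.7286845848; N(d2) = 0.5034765427; sqrt(T) = 1.2247448714
Term 1 = -53.7800 * 1.0000000000 * 0.3314490090 * 0.4900 / (2 * 1.2247448714) = -3.5658081854
Term 2 = -0.0310 * 46.8100 * 0.9545645606 * 0.5034765427 = -0.6974047209
Term 3 = 0 (no dividend yield, q = 0)
Theta = -3.5658081854 + (-0.6974047209) + (0.0000000000) = -4.263213

Answer: Theta = -4.263213


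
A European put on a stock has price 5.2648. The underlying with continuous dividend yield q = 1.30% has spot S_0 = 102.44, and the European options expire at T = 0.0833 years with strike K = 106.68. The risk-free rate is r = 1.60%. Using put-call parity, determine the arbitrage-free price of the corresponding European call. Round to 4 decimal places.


Put-call parity: C - P = S_0 * exp(-qT) - K * exp(-rT).
S_0 * exp(-qT) = 102.4400 * 0.99891769 = 102.32912777
K * exp(-rT) = 106.6800 * 0.99866809 = 106.53791160
C = P + S*exp(-qT) - K*exp(-rT)
C = 5.2648 + 102.32912777 - 106.53791160 = 1.0560

Answer: Call price = 1.0560


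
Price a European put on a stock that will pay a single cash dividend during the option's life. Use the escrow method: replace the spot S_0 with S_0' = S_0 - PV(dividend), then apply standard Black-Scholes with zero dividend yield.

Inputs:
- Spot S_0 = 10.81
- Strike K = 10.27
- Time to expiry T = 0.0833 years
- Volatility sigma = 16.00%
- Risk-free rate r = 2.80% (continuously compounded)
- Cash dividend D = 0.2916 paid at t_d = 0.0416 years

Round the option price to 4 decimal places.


Answer: Price = 0.0850

Derivation:
PV(D) = D * exp(-r * t_d) = 0.2916 * 0.99883588 = 0.29126054
S_0' = S_0 - PV(D) = 10.8100 - 0.29126054 = 10.51873946
d1 = (ln(S_0'/K) + (r + sigma^2/2)*T) / (sigma*sqrt(T)) = 0.59183008
d2 = d1 - sigma*sqrt(T) = 0.54565130
exp(-rT) = 0.99767032
N(-d1) = 0.27698219; N(-d2) = 0.29265283
P = K * exp(-rT) * N(-d2) - S_0' * N(-d1) = 10.2700 * 0.99767032 * 0.29265283 - 10.51873946 * 0.27698219 = 0.0850


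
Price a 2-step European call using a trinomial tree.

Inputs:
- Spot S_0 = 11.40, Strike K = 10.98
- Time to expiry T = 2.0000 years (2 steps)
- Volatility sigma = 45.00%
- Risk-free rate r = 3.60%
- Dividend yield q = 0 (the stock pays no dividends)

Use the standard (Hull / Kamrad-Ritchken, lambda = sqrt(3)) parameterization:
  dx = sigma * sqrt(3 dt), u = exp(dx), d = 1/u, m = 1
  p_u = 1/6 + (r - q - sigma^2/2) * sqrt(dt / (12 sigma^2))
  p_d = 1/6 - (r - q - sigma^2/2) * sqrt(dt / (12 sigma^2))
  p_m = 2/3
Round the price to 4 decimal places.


Answer: Price = V(0,0) = 2.9688

Derivation:
dt = T/N = 1.000000; dx = sigma*sqrt(3*dt) = 0.779423
u = exp(dx) = 2.180214; d = 1/u = 0.458671
p_u = 0.124809, p_m = 0.666667, p_d = 0.208525
Discount per step: exp(-r*dt) = 0.964640
Stock lattice S(k, j) with j the centered position index:
  k=0: S(0,+0) = 11.4000
  k=1: S(1,-1) = 5.2288; S(1,+0) = 11.4000; S(1,+1) = 24.8544
  k=2: S(2,-2) = 2.3983; S(2,-1) = 5.2288; S(2,+0) = 11.4000; S(2,+1) = 24.8544; S(2,+2) = 54.1880
Terminal payoffs V(N, j) = max(S_T - K, 0):
  V(2,-2) = 0.000000; V(2,-1) = 0.000000; V(2,+0) = 0.420000; V(2,+1) = 13.874435; V(2,+2) = 43.207978
Backward induction: V(k, j) = exp(-r*dt) * [p_u * V(k+1, j+1) + p_m * V(k+1, j) + p_d * V(k+1, j-1)]
  V(1,-1) = exp(-r*dt) * [p_u*0.420000 + p_m*0.000000 + p_d*0.000000] = 0.050566
  V(1,+0) = exp(-r*dt) * [p_u*13.874435 + p_m*0.420000 + p_d*0.000000] = 1.940520
  V(1,+1) = exp(-r*dt) * [p_u*43.207978 + p_m*13.874435 + p_d*0.420000] = 14.209092
  V(0,+0) = exp(-r*dt) * [p_u*14.209092 + p_m*1.940520 + p_d*0.050566] = 2.968819


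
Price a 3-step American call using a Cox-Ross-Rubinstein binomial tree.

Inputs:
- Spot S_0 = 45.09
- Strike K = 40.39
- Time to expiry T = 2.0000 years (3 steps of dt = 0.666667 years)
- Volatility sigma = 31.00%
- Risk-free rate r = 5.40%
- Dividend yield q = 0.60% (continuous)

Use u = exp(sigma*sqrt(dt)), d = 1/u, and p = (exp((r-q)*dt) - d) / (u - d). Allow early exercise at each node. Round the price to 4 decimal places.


Answer: Price = V(0,0) = 12.2631

Derivation:
dt = T/N = 0.666667
u = exp(sigma*sqrt(dt)) = 1.288030; d = 1/u = 0.776379
p = (exp((r-q)*dt) - d) / (u - d) = 0.500611
Discount per step: exp(-r*dt) = 0.964640
Stock lattice S(k, i) with i counting down-moves:
  k=0: S(0,0) = 45.0900
  k=1: S(1,0) = 58.0773; S(1,1) = 35.0069
  k=2: S(2,0) = 74.8053; S(2,1) = 45.0900; S(2,2) = 27.1787
  k=3: S(3,0) = 96.3514; S(3,1) = 58.0773; S(3,2) = 35.0069; S(3,3) = 21.1010
Terminal payoffs V(N, i) = max(S_T - K, 0):
  V(3,0) = 55.961437; V(3,1) = 17.687274; V(3,2) = 0.000000; V(3,3) = 0.000000
Backward induction: V(k, i) = exp(-r*dt) * [p * V(k+1, i) + (1-p) * V(k+1, i+1)]; then take max(V_cont, immediate exercise) for American.
  V(2,0) = exp(-r*dt) * [p*55.961437 + (1-p)*17.687274] = 35.544828; exercise = 34.415273; V(2,0) = max -> 35.544828
  V(2,1) = exp(-r*dt) * [p*17.687274 + (1-p)*0.000000] = 8.541359; exercise = 4.700000; V(2,1) = max -> 8.541359
  V(2,2) = exp(-r*dt) * [p*0.000000 + (1-p)*0.000000] = 0.000000; exercise = 0.000000; V(2,2) = max -> 0.000000
  V(1,0) = exp(-r*dt) * [p*35.544828 + (1-p)*8.541359] = 21.279580; exercise = 17.687274; V(1,0) = max -> 21.279580
  V(1,1) = exp(-r*dt) * [p*8.541359 + (1-p)*0.000000] = 4.124706; exercise = 0.000000; V(1,1) = max -> 4.124706
  V(0,0) = exp(-r*dt) * [p*21.279580 + (1-p)*4.124706] = 12.263116; exercise = 4.700000; V(0,0) = max -> 12.263116


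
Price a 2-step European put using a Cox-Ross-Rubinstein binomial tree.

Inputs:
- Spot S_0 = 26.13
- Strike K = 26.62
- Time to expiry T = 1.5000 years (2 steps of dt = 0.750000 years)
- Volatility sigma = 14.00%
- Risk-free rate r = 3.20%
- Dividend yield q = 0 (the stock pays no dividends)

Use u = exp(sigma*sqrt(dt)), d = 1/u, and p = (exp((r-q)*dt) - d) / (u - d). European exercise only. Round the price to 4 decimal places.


Answer: Price = V(0,0) = 1.3087

Derivation:
dt = T/N = 0.750000
u = exp(sigma*sqrt(dt)) = 1.128900; d = 1/u = 0.885818
p = (exp((r-q)*dt) - d) / (u - d) = 0.569653
Discount per step: exp(-r*dt) = 0.976286
Stock lattice S(k, i) with i counting down-moves:
  k=0: S(0,0) = 26.1300
  k=1: S(1,0) = 29.4982; S(1,1) = 23.1464
  k=2: S(2,0) = 33.3005; S(2,1) = 26.1300; S(2,2) = 20.5035
Terminal payoffs V(N, i) = max(K - S_T, 0):
  V(2,0) = 0.000000; V(2,1) = 0.490000; V(2,2) = 6.116472
Backward induction: V(k, i) = exp(-r*dt) * [p * V(k+1, i) + (1-p) * V(k+1, i+1)].
  V(1,0) = exp(-r*dt) * [p*0.000000 + (1-p)*0.490000] = 0.205870
  V(1,1) = exp(-r*dt) * [p*0.490000 + (1-p)*6.116472] = 2.842296
  V(0,0) = exp(-r*dt) * [p*0.205870 + (1-p)*2.842296] = 1.308661


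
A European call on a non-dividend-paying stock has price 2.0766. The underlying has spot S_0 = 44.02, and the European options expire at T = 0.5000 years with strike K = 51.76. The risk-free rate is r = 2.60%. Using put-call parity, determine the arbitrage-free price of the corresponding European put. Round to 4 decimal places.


Answer: Put price = 9.1481

Derivation:
Put-call parity: C - P = S_0 * exp(-qT) - K * exp(-rT).
S_0 * exp(-qT) = 44.0200 * 1.00000000 = 44.02000000
K * exp(-rT) = 51.7600 * 0.98708414 = 51.09147483
P = C - S*exp(-qT) + K*exp(-rT)
P = 2.0766 - 44.02000000 + 51.09147483 = 9.1481


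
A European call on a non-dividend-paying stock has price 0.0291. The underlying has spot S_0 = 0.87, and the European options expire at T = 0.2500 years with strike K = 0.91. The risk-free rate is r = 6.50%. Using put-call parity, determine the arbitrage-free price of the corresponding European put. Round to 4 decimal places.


Answer: Put price = 0.0544

Derivation:
Put-call parity: C - P = S_0 * exp(-qT) - K * exp(-rT).
S_0 * exp(-qT) = 0.8700 * 1.00000000 = 0.87000000
K * exp(-rT) = 0.9100 * 0.98388132 = 0.89533200
P = C - S*exp(-qT) + K*exp(-rT)
P = 0.0291 - 0.87000000 + 0.89533200 = 0.0544


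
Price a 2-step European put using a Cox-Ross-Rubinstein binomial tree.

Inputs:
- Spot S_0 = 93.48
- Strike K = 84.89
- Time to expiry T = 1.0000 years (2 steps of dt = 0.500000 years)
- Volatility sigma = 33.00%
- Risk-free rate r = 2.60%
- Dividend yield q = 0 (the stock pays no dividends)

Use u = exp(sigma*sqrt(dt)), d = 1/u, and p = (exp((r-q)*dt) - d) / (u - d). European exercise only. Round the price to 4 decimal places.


Answer: Price = V(0,0) = 7.1980

Derivation:
dt = T/N = 0.500000
u = exp(sigma*sqrt(dt)) = 1.262817; d = 1/u = 0.791880
p = (exp((r-q)*dt) - d) / (u - d) = 0.469712
Discount per step: exp(-r*dt) = 0.987084
Stock lattice S(k, i) with i counting down-moves:
  k=0: S(0,0) = 93.4800
  k=1: S(1,0) = 118.0482; S(1,1) = 74.0250
  k=2: S(2,0) = 149.0733; S(2,1) = 93.4800; S(2,2) = 58.6189
Terminal payoffs V(N, i) = max(K - S_T, 0):
  V(2,0) = 0.000000; V(2,1) = 0.000000; V(2,2) = 26.271108
Backward induction: V(k, i) = exp(-r*dt) * [p * V(k+1, i) + (1-p) * V(k+1, i+1)].
  V(1,0) = exp(-r*dt) * [p*0.000000 + (1-p)*0.000000] = 0.000000
  V(1,1) = exp(-r*dt) * [p*0.000000 + (1-p)*26.271108] = 13.751327
  V(0,0) = exp(-r*dt) * [p*0.000000 + (1-p)*13.751327] = 7.197983


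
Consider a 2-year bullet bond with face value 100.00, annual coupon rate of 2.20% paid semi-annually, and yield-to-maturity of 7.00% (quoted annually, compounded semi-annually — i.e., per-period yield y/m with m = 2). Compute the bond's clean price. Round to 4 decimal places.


Answer: Price = 91.1846

Derivation:
Coupon per period c = face * coupon_rate / m = 1.100000
Periods per year m = 2; per-period yield y/m = 0.035000
Number of cashflows N = 4
Cashflows (t years, CF_t, discount factor 1/(1+y/m)^(m*t), PV):
  t = 0.5000: CF_t = 1.100000, DF = 0.966184, PV = 1.062802
  t = 1.0000: CF_t = 1.100000, DF = 0.933511, PV = 1.026862
  t = 1.5000: CF_t = 1.100000, DF = 0.901943, PV = 0.992137
  t = 2.0000: CF_t = 101.100000, DF = 0.871442, PV = 88.102809
Price P = sum_t PV_t = 91.184610


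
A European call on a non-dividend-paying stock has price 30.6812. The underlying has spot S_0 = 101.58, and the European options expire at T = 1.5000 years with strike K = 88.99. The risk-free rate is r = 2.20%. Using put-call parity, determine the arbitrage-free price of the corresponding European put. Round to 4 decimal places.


Answer: Put price = 15.2025

Derivation:
Put-call parity: C - P = S_0 * exp(-qT) - K * exp(-rT).
S_0 * exp(-qT) = 101.5800 * 1.00000000 = 101.58000000
K * exp(-rT) = 88.9900 * 0.96753856 = 86.10125642
P = C - S*exp(-qT) + K*exp(-rT)
P = 30.6812 - 101.58000000 + 86.10125642 = 15.2025


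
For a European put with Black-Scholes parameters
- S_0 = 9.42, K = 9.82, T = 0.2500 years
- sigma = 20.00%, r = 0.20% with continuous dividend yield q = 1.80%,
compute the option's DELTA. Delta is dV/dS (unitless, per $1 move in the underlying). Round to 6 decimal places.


d1 = -0.4058603378; d2 = -0.5058603378
phi(d1) = 0.3674015674; exp(-qT) = 0.9955101098; exp(-rT) = 0.9995001250
N(-d1) = 0.6575773891
Delta = -exp(-qT) * N(-d1) = -0.9955101098 * 0.6575773891 = -0.654625

Answer: Delta = -0.654625


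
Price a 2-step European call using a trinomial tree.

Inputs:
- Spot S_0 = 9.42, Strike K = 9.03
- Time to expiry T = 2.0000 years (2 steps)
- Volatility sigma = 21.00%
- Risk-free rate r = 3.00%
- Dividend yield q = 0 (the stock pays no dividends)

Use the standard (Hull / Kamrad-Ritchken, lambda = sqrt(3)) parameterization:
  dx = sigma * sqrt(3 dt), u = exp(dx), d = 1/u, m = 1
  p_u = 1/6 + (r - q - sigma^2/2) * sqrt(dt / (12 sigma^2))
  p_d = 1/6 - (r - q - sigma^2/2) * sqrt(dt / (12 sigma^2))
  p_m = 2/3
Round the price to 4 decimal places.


Answer: Price = V(0,0) = 1.5030

Derivation:
dt = T/N = 1.000000; dx = sigma*sqrt(3*dt) = 0.363731
u = exp(dx) = 1.438687; d = 1/u = 0.695078
p_u = 0.177595, p_m = 0.666667, p_d = 0.155738
Discount per step: exp(-r*dt) = 0.970446
Stock lattice S(k, j) with j the centered position index:
  k=0: S(0,+0) = 9.4200
  k=1: S(1,-1) = 6.5476; S(1,+0) = 9.4200; S(1,+1) = 13.5524
  k=2: S(2,-2) = 4.5511; S(2,-1) = 6.5476; S(2,+0) = 9.4200; S(2,+1) = 13.5524; S(2,+2) = 19.4977
Terminal payoffs V(N, j) = max(S_T - K, 0):
  V(2,-2) = 0.000000; V(2,-1) = 0.000000; V(2,+0) = 0.390000; V(2,+1) = 4.522429; V(2,+2) = 10.467698
Backward induction: V(k, j) = exp(-r*dt) * [p_u * V(k+1, j+1) + p_m * V(k+1, j) + p_d * V(k+1, j-1)]
  V(1,-1) = exp(-r*dt) * [p_u*0.390000 + p_m*0.000000 + p_d*0.000000] = 0.067215
  V(1,+0) = exp(-r*dt) * [p_u*4.522429 + p_m*0.390000 + p_d*0.000000] = 1.031740
  V(1,+1) = exp(-r*dt) * [p_u*10.467698 + p_m*4.522429 + p_d*0.390000] = 4.788860
  V(0,+0) = exp(-r*dt) * [p_u*4.788860 + p_m*1.031740 + p_d*0.067215] = 1.502999
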